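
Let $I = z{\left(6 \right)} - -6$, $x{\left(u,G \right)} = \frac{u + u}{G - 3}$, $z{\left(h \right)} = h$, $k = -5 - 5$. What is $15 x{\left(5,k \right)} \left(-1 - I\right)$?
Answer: $150$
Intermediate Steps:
$k = -10$ ($k = -5 - 5 = -10$)
$x{\left(u,G \right)} = \frac{2 u}{-3 + G}$
$I = 12$ ($I = 6 - -6 = 6 + 6 = 12$)
$15 x{\left(5,k \right)} \left(-1 - I\right) = 15 \cdot 2 \cdot 5 \frac{1}{-3 - 10} \left(-1 - 12\right) = 15 \cdot 2 \cdot 5 \frac{1}{-13} \left(-1 - 12\right) = 15 \cdot 2 \cdot 5 \left(- \frac{1}{13}\right) \left(-13\right) = 15 \left(- \frac{10}{13}\right) \left(-13\right) = \left(- \frac{150}{13}\right) \left(-13\right) = 150$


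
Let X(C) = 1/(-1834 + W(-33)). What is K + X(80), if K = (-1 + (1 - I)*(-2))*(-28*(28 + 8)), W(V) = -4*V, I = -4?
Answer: 18871775/1702 ≈ 11088.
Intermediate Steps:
K = 11088 (K = (-1 + (1 - 1*(-4))*(-2))*(-28*(28 + 8)) = (-1 + (1 + 4)*(-2))*(-28*36) = (-1 + 5*(-2))*(-1008) = (-1 - 10)*(-1008) = -11*(-1008) = 11088)
X(C) = -1/1702 (X(C) = 1/(-1834 - 4*(-33)) = 1/(-1834 + 132) = 1/(-1702) = -1/1702)
K + X(80) = 11088 - 1/1702 = 18871775/1702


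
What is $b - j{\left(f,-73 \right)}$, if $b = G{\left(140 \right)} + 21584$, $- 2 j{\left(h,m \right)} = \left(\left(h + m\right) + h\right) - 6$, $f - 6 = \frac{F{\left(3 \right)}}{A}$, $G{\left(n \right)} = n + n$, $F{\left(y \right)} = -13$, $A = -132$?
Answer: $\frac{2881639}{132} \approx 21831.0$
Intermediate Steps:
$G{\left(n \right)} = 2 n$
$f = \frac{805}{132}$ ($f = 6 - \frac{13}{-132} = 6 - - \frac{13}{132} = 6 + \frac{13}{132} = \frac{805}{132} \approx 6.0985$)
$j{\left(h,m \right)} = 3 - h - \frac{m}{2}$ ($j{\left(h,m \right)} = - \frac{\left(\left(h + m\right) + h\right) - 6}{2} = - \frac{\left(m + 2 h\right) - 6}{2} = - \frac{-6 + m + 2 h}{2} = 3 - h - \frac{m}{2}$)
$b = 21864$ ($b = 2 \cdot 140 + 21584 = 280 + 21584 = 21864$)
$b - j{\left(f,-73 \right)} = 21864 - \left(3 - \frac{805}{132} - - \frac{73}{2}\right) = 21864 - \left(3 - \frac{805}{132} + \frac{73}{2}\right) = 21864 - \frac{4409}{132} = \frac{2881639}{132}$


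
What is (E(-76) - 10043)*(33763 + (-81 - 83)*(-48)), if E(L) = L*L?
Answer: -177656545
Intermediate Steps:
E(L) = L²
(E(-76) - 10043)*(33763 + (-81 - 83)*(-48)) = ((-76)² - 10043)*(33763 + (-81 - 83)*(-48)) = (5776 - 10043)*(33763 - 164*(-48)) = -4267*(33763 + 7872) = -4267*41635 = -177656545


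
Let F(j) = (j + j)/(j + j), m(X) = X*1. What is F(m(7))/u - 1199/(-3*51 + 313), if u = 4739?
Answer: -5681901/758240 ≈ -7.4935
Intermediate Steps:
m(X) = X
F(j) = 1 (F(j) = (2*j)/((2*j)) = (2*j)*(1/(2*j)) = 1)
F(m(7))/u - 1199/(-3*51 + 313) = 1/4739 - 1199/(-3*51 + 313) = 1*(1/4739) - 1199/(-153 + 313) = 1/4739 - 1199/160 = -5681901/758240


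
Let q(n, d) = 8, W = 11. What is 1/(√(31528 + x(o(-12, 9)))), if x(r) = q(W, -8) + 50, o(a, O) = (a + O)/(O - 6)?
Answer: √31586/31586 ≈ 0.0056267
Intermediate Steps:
o(a, O) = (O + a)/(-6 + O)
x(r) = 58 (x(r) = 8 + 50 = 58)
1/(√(31528 + x(o(-12, 9)))) = 1/(√(31528 + 58)) = 1/(√31586) = √31586/31586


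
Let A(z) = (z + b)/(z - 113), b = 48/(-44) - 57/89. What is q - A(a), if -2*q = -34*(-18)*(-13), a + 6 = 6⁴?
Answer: 4582520559/1152283 ≈ 3976.9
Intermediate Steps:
a = 1290 (a = -6 + 6⁴ = -6 + 1296 = 1290)
b = -1695/979 (b = 48*(-1/44) - 57*1/89 = -12/11 - 57/89 = -1695/979 ≈ -1.7314)
A(z) = (-1695/979 + z)/(-113 + z) (A(z) = (z - 1695/979)/(z - 113) = (-1695/979 + z)/(-113 + z))
q = 3978 (q = -(-34*(-18))*(-13)/2 = -306*(-13) = -½*(-7956) = 3978)
q - A(a) = 3978 - (-1695/979 + 1290)/(-113 + 1290) = 3978 - 1261215/(1177*979) = 3978 - 1*1261215/1152283 = 3978 - 1261215/1152283 = 4582520559/1152283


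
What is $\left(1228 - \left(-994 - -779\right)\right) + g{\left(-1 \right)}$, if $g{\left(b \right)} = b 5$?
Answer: $1438$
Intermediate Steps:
$g{\left(b \right)} = 5 b$
$\left(1228 - \left(-994 - -779\right)\right) + g{\left(-1 \right)} = \left(1228 - \left(-994 - -779\right)\right) + 5 \left(-1\right) = \left(1228 - \left(-994 + 779\right)\right) - 5 = \left(1228 - -215\right) - 5 = \left(1228 + 215\right) - 5 = 1443 - 5 = 1438$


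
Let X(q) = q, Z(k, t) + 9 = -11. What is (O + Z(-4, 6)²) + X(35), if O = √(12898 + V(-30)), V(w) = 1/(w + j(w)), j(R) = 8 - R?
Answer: 435 + 3*√22930/4 ≈ 548.57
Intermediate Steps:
Z(k, t) = -20 (Z(k, t) = -9 - 11 = -20)
V(w) = ⅛ (V(w) = 1/(w + (8 - w)) = 1/8 = ⅛)
O = 3*√22930/4 (O = √(12898 + ⅛) = √(103185/8) = 3*√22930/4 ≈ 113.57)
(O + Z(-4, 6)²) + X(35) = (3*√22930/4 + (-20)²) + 35 = (3*√22930/4 + 400) + 35 = (400 + 3*√22930/4) + 35 = 435 + 3*√22930/4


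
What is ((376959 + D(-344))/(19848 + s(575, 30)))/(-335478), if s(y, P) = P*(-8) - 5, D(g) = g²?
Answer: -29135/386845602 ≈ -7.5314e-5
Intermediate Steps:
s(y, P) = -5 - 8*P (s(y, P) = -8*P - 5 = -5 - 8*P)
((376959 + D(-344))/(19848 + s(575, 30)))/(-335478) = ((376959 + (-344)²)/(19848 + (-5 - 8*30)))/(-335478) = ((376959 + 118336)/(19848 + (-5 - 240)))*(-1/335478) = (495295/(19848 - 245))*(-1/335478) = (495295/19603)*(-1/335478) = -29135/386845602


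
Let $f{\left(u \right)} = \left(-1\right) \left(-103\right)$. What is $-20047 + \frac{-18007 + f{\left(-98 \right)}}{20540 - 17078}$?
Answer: $- \frac{11570103}{577} \approx -20052.0$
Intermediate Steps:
$f{\left(u \right)} = 103$
$-20047 + \frac{-18007 + f{\left(-98 \right)}}{20540 - 17078} = -20047 + \frac{-18007 + 103}{20540 - 17078} = -20047 - \frac{17904}{3462} = -20047 - \frac{2984}{577} = - \frac{11570103}{577}$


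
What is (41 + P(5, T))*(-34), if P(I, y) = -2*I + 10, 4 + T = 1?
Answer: -1394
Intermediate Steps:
T = -3 (T = -4 + 1 = -3)
P(I, y) = 10 - 2*I
(41 + P(5, T))*(-34) = (41 + (10 - 2*5))*(-34) = (41 + (10 - 10))*(-34) = (41 + 0)*(-34) = 41*(-34) = -1394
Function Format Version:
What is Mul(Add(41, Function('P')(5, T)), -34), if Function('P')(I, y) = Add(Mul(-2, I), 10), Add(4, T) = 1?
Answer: -1394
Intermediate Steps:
T = -3 (T = Add(-4, 1) = -3)
Function('P')(I, y) = Add(10, Mul(-2, I))
Mul(Add(41, Function('P')(5, T)), -34) = Mul(Add(41, Add(10, Mul(-2, 5))), -34) = Mul(Add(41, Add(10, -10)), -34) = Mul(Add(41, 0), -34) = Mul(41, -34) = -1394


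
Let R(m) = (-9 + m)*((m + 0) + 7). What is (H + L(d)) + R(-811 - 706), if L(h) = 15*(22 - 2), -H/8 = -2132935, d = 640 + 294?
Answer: 19368040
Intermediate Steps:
d = 934
H = 17063480 (H = -8*(-2132935) = 17063480)
R(m) = (-9 + m)*(7 + m) (R(m) = (-9 + m)*(m + 7) = (-9 + m)*(7 + m))
L(h) = 300 (L(h) = 15*20 = 300)
(H + L(d)) + R(-811 - 706) = (17063480 + 300) + (-63 + (-811 - 706)² - 2*(-811 - 706)) = 17063780 + (-63 + (-1517)² - 2*(-1517)) = 17063780 + (-63 + 2301289 + 3034) = 17063780 + 2304260 = 19368040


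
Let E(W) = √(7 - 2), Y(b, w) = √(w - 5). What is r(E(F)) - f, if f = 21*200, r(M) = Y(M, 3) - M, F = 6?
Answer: -4200 - √5 + I*√2 ≈ -4202.2 + 1.4142*I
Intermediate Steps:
Y(b, w) = √(-5 + w)
E(W) = √5
r(M) = -M + I*√2 (r(M) = √(-5 + 3) - M = √(-2) - M = I*√2 - M = -M + I*√2)
f = 4200
r(E(F)) - f = (-√5 + I*√2) - 1*4200 = (-√5 + I*√2) - 4200 = -4200 - √5 + I*√2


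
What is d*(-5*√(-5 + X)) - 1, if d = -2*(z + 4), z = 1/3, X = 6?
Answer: 127/3 ≈ 42.333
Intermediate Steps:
z = ⅓ (z = 1*(⅓) = ⅓ ≈ 0.33333)
d = -26/3 (d = -2*(⅓ + 4) = -2*13/3 = -26/3 ≈ -8.6667)
d*(-5*√(-5 + X)) - 1 = -(-130)*√(-5 + 6)/3 - 1 = -(-130)*√1/3 - 1 = -(-130)/3 - 1 = -26/3*(-5) - 1 = 130/3 - 1 = 127/3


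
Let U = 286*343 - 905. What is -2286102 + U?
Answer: -2188909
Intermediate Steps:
U = 97193 (U = 98098 - 905 = 97193)
-2286102 + U = -2286102 + 97193 = -2188909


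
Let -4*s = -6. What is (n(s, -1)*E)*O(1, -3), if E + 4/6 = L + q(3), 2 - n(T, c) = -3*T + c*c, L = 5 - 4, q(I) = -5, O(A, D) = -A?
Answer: 77/3 ≈ 25.667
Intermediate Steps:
s = 3/2 (s = -1/4*(-6) = 3/2 ≈ 1.5000)
L = 1
n(T, c) = 2 - c**2 + 3*T (n(T, c) = 2 - (-3*T + c*c) = 2 - (-3*T + c**2) = 2 - (c**2 - 3*T) = 2 + (-c**2 + 3*T) = 2 - c**2 + 3*T)
E = -14/3 (E = -2/3 + (1 - 5) = -2/3 - 4 = -14/3 ≈ -4.6667)
(n(s, -1)*E)*O(1, -3) = ((2 - 1*(-1)**2 + 3*(3/2))*(-14/3))*(-1*1) = ((2 - 1*1 + 9/2)*(-14/3))*(-1) = ((2 - 1 + 9/2)*(-14/3))*(-1) = ((11/2)*(-14/3))*(-1) = -77/3*(-1) = 77/3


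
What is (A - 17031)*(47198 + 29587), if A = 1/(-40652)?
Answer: -53161650395205/40652 ≈ -1.3077e+9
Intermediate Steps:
A = -1/40652 ≈ -2.4599e-5
(A - 17031)*(47198 + 29587) = (-1/40652 - 17031)*(47198 + 29587) = -692344213/40652*76785 = -53161650395205/40652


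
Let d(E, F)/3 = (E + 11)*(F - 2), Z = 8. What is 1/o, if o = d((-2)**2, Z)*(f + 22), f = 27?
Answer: 1/13230 ≈ 7.5586e-5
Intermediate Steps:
d(E, F) = 3*(-2 + F)*(11 + E) (d(E, F) = 3*((E + 11)*(F - 2)) = 3*((11 + E)*(-2 + F)) = 3*((-2 + F)*(11 + E)) = 3*(-2 + F)*(11 + E))
o = 13230 (o = (-66 - 6*(-2)**2 + 33*8 + 3*(-2)**2*8)*(27 + 22) = (-66 - 6*4 + 264 + 3*4*8)*49 = (-66 - 24 + 264 + 96)*49 = 270*49 = 13230)
1/o = 1/13230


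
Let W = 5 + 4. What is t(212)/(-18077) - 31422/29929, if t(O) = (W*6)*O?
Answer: -910642686/541026533 ≈ -1.6832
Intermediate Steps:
W = 9
t(O) = 54*O (t(O) = (9*6)*O = 54*O)
t(212)/(-18077) - 31422/29929 = (54*212)/(-18077) - 31422/29929 = 11448*(-1/18077) - 31422*1/29929 = -11448/18077 - 31422/29929 = -910642686/541026533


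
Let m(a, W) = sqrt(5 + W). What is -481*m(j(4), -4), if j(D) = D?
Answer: -481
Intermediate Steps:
-481*m(j(4), -4) = -481*sqrt(5 - 4) = -481*sqrt(1) = -481*1 = -481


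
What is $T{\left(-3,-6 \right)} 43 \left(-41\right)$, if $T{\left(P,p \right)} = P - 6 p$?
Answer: $-58179$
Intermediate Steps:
$T{\left(P,p \right)} = P - 6 p$
$T{\left(-3,-6 \right)} 43 \left(-41\right) = \left(-3 - -36\right) 43 \left(-41\right) = \left(-3 + 36\right) 43 \left(-41\right) = 33 \cdot 43 \left(-41\right) = 1419 \left(-41\right) = -58179$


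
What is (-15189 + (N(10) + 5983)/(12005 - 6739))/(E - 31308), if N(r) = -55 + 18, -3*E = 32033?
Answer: 9228384/25511137 ≈ 0.36174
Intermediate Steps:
E = -32033/3 (E = -⅓*32033 = -32033/3 ≈ -10678.)
N(r) = -37
(-15189 + (N(10) + 5983)/(12005 - 6739))/(E - 31308) = (-15189 + (-37 + 5983)/(12005 - 6739))/(-32033/3 - 31308) = (-15189 + 5946/5266)/(-125957/3) = (-15189 + 5946*(1/5266))*(-3/125957) = (-15189 + 2973/2633)*(-3/125957) = -39989664/2633*(-3/125957) = 9228384/25511137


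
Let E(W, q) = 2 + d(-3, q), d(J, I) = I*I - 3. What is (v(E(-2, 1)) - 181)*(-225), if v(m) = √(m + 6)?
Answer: 40725 - 225*√6 ≈ 40174.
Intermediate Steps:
d(J, I) = -3 + I² (d(J, I) = I² - 3 = -3 + I²)
E(W, q) = -1 + q² (E(W, q) = 2 + (-3 + q²) = -1 + q²)
v(m) = √(6 + m)
(v(E(-2, 1)) - 181)*(-225) = (√(6 + (-1 + 1²)) - 181)*(-225) = (√(6 + (-1 + 1)) - 181)*(-225) = (√(6 + 0) - 181)*(-225) = (√6 - 181)*(-225) = (-181 + √6)*(-225) = 40725 - 225*√6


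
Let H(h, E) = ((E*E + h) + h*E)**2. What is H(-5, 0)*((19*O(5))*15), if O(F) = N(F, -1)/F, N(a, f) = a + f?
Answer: 5700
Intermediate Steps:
H(h, E) = (h + E**2 + E*h)**2 (H(h, E) = ((E**2 + h) + E*h)**2 = ((h + E**2) + E*h)**2 = (h + E**2 + E*h)**2)
O(F) = (-1 + F)/F (O(F) = (F - 1)/F = (-1 + F)/F)
H(-5, 0)*((19*O(5))*15) = (-5 + 0**2 + 0*(-5))**2*((19*((-1 + 5)/5))*15) = (-5 + 0 + 0)**2*((19*((1/5)*4))*15) = (-5)**2*((19*(4/5))*15) = 25*((76/5)*15) = 25*228 = 5700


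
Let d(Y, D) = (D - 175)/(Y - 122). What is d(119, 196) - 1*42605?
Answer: -42612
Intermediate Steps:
d(Y, D) = (-175 + D)/(-122 + Y)
d(119, 196) - 1*42605 = (-175 + 196)/(-122 + 119) - 1*42605 = 21/(-3) - 42605 = -⅓*21 - 42605 = -7 - 42605 = -42612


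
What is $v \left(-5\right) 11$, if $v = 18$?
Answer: $-990$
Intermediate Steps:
$v \left(-5\right) 11 = 18 \left(-5\right) 11 = \left(-90\right) 11 = -990$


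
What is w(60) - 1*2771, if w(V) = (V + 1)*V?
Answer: 889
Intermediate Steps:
w(V) = V*(1 + V) (w(V) = (1 + V)*V = V*(1 + V))
w(60) - 1*2771 = 60*(1 + 60) - 1*2771 = 60*61 - 2771 = 3660 - 2771 = 889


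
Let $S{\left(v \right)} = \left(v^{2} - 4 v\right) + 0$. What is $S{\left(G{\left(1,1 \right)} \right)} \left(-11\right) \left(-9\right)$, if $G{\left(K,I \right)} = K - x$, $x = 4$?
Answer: $2079$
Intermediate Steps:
$G{\left(K,I \right)} = -4 + K$ ($G{\left(K,I \right)} = K - 4 = -4 + K$)
$S{\left(v \right)} = v^{2} - 4 v$
$S{\left(G{\left(1,1 \right)} \right)} \left(-11\right) \left(-9\right) = \left(-4 + 1\right) \left(-4 + \left(-4 + 1\right)\right) \left(-11\right) \left(-9\right) = - 3 \left(-4 - 3\right) \left(-11\right) \left(-9\right) = \left(-3\right) \left(-7\right) \left(-11\right) \left(-9\right) = 21 \left(-11\right) \left(-9\right) = \left(-231\right) \left(-9\right) = 2079$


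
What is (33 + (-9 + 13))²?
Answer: 1369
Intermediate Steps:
(33 + (-9 + 13))² = (33 + 4)² = 37² = 1369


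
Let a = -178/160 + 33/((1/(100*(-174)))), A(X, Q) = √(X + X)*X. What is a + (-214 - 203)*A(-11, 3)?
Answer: -45936089/80 + 4587*I*√22 ≈ -5.742e+5 + 21515.0*I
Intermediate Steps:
A(X, Q) = √2*X^(3/2) (A(X, Q) = √(2*X)*X = (√2*√X)*X = √2*X^(3/2))
a = -45936089/80 (a = -178*1/160 + 33/(((1/100)*(-1/174))) = -89/80 + 33/(-1/17400) = -89/80 + 33*(-17400) = -89/80 - 574200 = -45936089/80 ≈ -5.7420e+5)
a + (-214 - 203)*A(-11, 3) = -45936089/80 + (-214 - 203)*(√2*(-11)^(3/2)) = -45936089/80 - 417*√2*(-11*I*√11) = -45936089/80 - (-4587)*I*√22 = -45936089/80 + 4587*I*√22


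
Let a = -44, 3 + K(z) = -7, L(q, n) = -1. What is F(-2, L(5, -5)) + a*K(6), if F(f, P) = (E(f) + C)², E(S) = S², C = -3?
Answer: 441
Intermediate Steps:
K(z) = -10 (K(z) = -3 - 7 = -10)
F(f, P) = (-3 + f²)² (F(f, P) = (f² - 3)² = (-3 + f²)²)
F(-2, L(5, -5)) + a*K(6) = (-3 + (-2)²)² - 44*(-10) = (-3 + 4)² + 440 = 1² + 440 = 1 + 440 = 441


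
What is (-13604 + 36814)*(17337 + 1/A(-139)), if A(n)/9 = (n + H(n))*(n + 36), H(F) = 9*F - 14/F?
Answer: 36032712665585515/89546346 ≈ 4.0239e+8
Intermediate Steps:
H(F) = -14/F + 9*F
A(n) = 9*(36 + n)*(-14/n + 10*n) (A(n) = 9*((n + (-14/n + 9*n))*(n + 36)) = 9*((-14/n + 10*n)*(36 + n)) = 9*((36 + n)*(-14/n + 10*n)) = 9*(36 + n)*(-14/n + 10*n))
(-13604 + 36814)*(17337 + 1/A(-139)) = (-13604 + 36814)*(17337 + 1/(-126 - 4536/(-139) + 90*(-139)² + 3240*(-139))) = 23210*(17337 + 1/(-126 - 4536*(-1/139) + 90*19321 - 450360)) = 23210*(17337 + 1/(-126 + 4536/139 + 1738890 - 450360)) = 23210*(17337 + 1/(179092692/139)) = 23210*(17337 + 139/179092692) = 23210*(3104930001343/179092692) = 36032712665585515/89546346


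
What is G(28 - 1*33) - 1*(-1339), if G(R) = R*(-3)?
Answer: 1354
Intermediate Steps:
G(R) = -3*R
G(28 - 1*33) - 1*(-1339) = -3*(28 - 1*33) - 1*(-1339) = -3*(28 - 33) + 1339 = -3*(-5) + 1339 = 15 + 1339 = 1354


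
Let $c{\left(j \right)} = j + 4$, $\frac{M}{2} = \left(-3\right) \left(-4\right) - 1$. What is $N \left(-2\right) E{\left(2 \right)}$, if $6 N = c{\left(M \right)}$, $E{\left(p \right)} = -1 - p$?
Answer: $26$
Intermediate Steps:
$M = 22$ ($M = 2 \left(\left(-3\right) \left(-4\right) - 1\right) = 2 \left(12 - 1\right) = 2 \cdot 11 = 22$)
$c{\left(j \right)} = 4 + j$
$N = \frac{13}{3}$ ($N = \frac{4 + 22}{6} = \frac{1}{6} \cdot 26 = \frac{13}{3} \approx 4.3333$)
$N \left(-2\right) E{\left(2 \right)} = \frac{13}{3} \left(-2\right) \left(-1 - 2\right) = - \frac{26 \left(-1 - 2\right)}{3} = \left(- \frac{26}{3}\right) \left(-3\right) = 26$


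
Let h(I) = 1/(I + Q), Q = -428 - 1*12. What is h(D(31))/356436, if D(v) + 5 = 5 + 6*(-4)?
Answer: -1/165386304 ≈ -6.0464e-9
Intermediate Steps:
D(v) = -24 (D(v) = -5 + (5 + 6*(-4)) = -5 + (5 - 24) = -5 - 19 = -24)
Q = -440 (Q = -428 - 12 = -440)
h(I) = 1/(-440 + I) (h(I) = 1/(I - 440) = 1/(-440 + I))
h(D(31))/356436 = 1/(-440 - 24*356436) = (1/356436)/(-464) = -1/464*1/356436 = -1/165386304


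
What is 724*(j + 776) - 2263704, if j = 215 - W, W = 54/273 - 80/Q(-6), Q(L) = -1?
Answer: -145989772/91 ≈ -1.6043e+6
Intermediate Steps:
W = 7298/91 (W = 54/273 - 80/(-1) = 54*(1/273) - 80*(-1) = 18/91 + 80 = 7298/91 ≈ 80.198)
j = 12267/91 (j = 215 - 1*7298/91 = 215 - 7298/91 = 12267/91 ≈ 134.80)
724*(j + 776) - 2263704 = 724*(12267/91 + 776) - 2263704 = 724*(82883/91) - 2263704 = 60007292/91 - 2263704 = -145989772/91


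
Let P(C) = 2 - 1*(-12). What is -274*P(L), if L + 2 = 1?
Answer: -3836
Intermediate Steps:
L = -1 (L = -2 + 1 = -1)
P(C) = 14 (P(C) = 2 + 12 = 14)
-274*P(L) = -274*14 = -3836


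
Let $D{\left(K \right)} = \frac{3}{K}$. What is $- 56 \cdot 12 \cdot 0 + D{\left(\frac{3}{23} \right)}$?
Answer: $23$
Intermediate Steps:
$- 56 \cdot 12 \cdot 0 + D{\left(\frac{3}{23} \right)} = - 56 \cdot 12 \cdot 0 + \frac{3}{3 \cdot \frac{1}{23}} = \left(-56\right) 0 + \frac{3}{3 \cdot \frac{1}{23}} = 0 + \frac{3}{\frac{3}{23}} = 0 + 3 \cdot \frac{23}{3} = 0 + 23 = 23$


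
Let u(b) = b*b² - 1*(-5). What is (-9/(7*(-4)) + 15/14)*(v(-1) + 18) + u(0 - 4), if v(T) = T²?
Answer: -911/28 ≈ -32.536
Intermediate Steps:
u(b) = 5 + b³ (u(b) = b³ + 5 = 5 + b³)
(-9/(7*(-4)) + 15/14)*(v(-1) + 18) + u(0 - 4) = (-9/(7*(-4)) + 15/14)*((-1)² + 18) + (5 + (0 - 4)³) = (-9/(-28) + 15*(1/14))*(1 + 18) + (5 + (-4)³) = (-9*(-1/28) + 15/14)*19 + (5 - 64) = (9/28 + 15/14)*19 - 59 = (39/28)*19 - 59 = 741/28 - 59 = -911/28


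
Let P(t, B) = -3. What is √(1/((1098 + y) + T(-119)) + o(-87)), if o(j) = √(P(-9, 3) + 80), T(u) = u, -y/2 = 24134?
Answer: √(-47289 + 2236249521*√77)/47289 ≈ 2.9623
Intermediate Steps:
y = -48268 (y = -2*24134 = -48268)
o(j) = √77 (o(j) = √(-3 + 80) = √77)
√(1/((1098 + y) + T(-119)) + o(-87)) = √(1/((1098 - 48268) - 119) + √77) = √(1/(-47170 - 119) + √77) = √(1/(-47289) + √77) = √(-1/47289 + √77)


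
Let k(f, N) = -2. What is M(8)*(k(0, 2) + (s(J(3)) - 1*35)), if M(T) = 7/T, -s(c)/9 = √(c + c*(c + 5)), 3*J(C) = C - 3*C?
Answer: -259/8 - 63*I*√2/4 ≈ -32.375 - 22.274*I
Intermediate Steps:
J(C) = -2*C/3 (J(C) = (C - 3*C)/3 = (-2*C)/3 = -2*C/3)
s(c) = -9*√(c + c*(5 + c)) (s(c) = -9*√(c + c*(c + 5)) = -9*√(c + c*(5 + c)))
M(8)*(k(0, 2) + (s(J(3)) - 1*35)) = (7/8)*(-2 + (-9*√(6 - ⅔*3)*(I*√2) - 1*35)) = (7*(⅛))*(-2 + (-9*I*√2*√(6 - 2) - 35)) = 7*(-2 + (-9*2*I*√2 - 35))/8 = 7*(-2 + (-18*I*√2 - 35))/8 = 7*(-2 + (-35 - 18*I*√2))/8 = 7*(-37 - 18*I*√2)/8 = -259/8 - 63*I*√2/4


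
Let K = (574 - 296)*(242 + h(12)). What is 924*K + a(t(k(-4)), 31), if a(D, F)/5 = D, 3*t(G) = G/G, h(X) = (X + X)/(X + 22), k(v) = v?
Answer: 3179561701/51 ≈ 6.2344e+7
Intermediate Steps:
h(X) = 2*X/(22 + X) (h(X) = (2*X)/(22 + X) = 2*X/(22 + X))
t(G) = 1/3 (t(G) = (G/G)/3 = (1/3)*1 = 1/3)
a(D, F) = 5*D
K = 1147028/17 (K = (574 - 296)*(242 + 2*12/(22 + 12)) = 278*(242 + 2*12/34) = 278*(242 + 2*12*(1/34)) = 278*(242 + 12/17) = 278*(4126/17) = 1147028/17 ≈ 67472.)
924*K + a(t(k(-4)), 31) = 924*(1147028/17) + 5*(1/3) = 1059853872/17 + 5/3 = 3179561701/51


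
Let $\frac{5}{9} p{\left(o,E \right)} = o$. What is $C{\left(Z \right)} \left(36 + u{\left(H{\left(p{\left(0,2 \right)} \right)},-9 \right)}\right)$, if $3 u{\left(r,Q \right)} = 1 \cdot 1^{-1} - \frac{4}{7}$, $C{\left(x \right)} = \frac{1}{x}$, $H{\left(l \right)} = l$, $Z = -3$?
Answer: $- \frac{253}{21} \approx -12.048$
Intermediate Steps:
$p{\left(o,E \right)} = \frac{9 o}{5}$
$u{\left(r,Q \right)} = \frac{1}{7}$ ($u{\left(r,Q \right)} = \frac{1 \cdot 1^{-1} - \frac{4}{7}}{3} = \frac{1 \cdot 1 - \frac{4}{7}}{3} = \frac{1 - \frac{4}{7}}{3} = \frac{1}{3} \cdot \frac{3}{7} = \frac{1}{7}$)
$C{\left(Z \right)} \left(36 + u{\left(H{\left(p{\left(0,2 \right)} \right)},-9 \right)}\right) = \frac{36 + \frac{1}{7}}{-3} = \left(- \frac{1}{3}\right) \frac{253}{7} = - \frac{253}{21}$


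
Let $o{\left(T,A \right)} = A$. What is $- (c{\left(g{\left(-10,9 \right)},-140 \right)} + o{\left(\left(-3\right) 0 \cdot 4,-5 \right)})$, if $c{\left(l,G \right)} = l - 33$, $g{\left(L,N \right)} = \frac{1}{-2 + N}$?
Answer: $\frac{265}{7} \approx 37.857$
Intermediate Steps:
$c{\left(l,G \right)} = -33 + l$ ($c{\left(l,G \right)} = l - 33 = -33 + l$)
$- (c{\left(g{\left(-10,9 \right)},-140 \right)} + o{\left(\left(-3\right) 0 \cdot 4,-5 \right)}) = - (\left(-33 + \frac{1}{-2 + 9}\right) - 5) = - (\left(-33 + \frac{1}{7}\right) - 5) = - (- \frac{230}{7} - 5) = \left(-1\right) \left(- \frac{265}{7}\right) = \frac{265}{7}$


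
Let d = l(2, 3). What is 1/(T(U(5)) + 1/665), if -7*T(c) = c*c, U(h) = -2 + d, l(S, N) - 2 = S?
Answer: -665/379 ≈ -1.7546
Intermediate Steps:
l(S, N) = 2 + S
d = 4 (d = 2 + 2 = 4)
U(h) = 2 (U(h) = -2 + 4 = 2)
T(c) = -c²/7 (T(c) = -c*c/7 = -c²/7)
1/(T(U(5)) + 1/665) = 1/(-⅐*2² + 1/665) = 1/(-⅐*4 + 1/665) = 1/(-4/7 + 1/665) = 1/(-379/665) = -665/379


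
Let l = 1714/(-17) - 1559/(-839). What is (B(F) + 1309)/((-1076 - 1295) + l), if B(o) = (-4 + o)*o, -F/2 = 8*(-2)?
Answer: -31449915/35229116 ≈ -0.89272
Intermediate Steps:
l = -1411543/14263 (l = 1714*(-1/17) - 1559*(-1/839) = -1714/17 + 1559/839 = -1411543/14263 ≈ -98.965)
F = 32 (F = -16*(-2) = -2*(-16) = 32)
B(o) = o*(-4 + o)
(B(F) + 1309)/((-1076 - 1295) + l) = (32*(-4 + 32) + 1309)/((-1076 - 1295) - 1411543/14263) = (32*28 + 1309)/(-2371 - 1411543/14263) = (896 + 1309)/(-35229116/14263) = 2205*(-14263/35229116) = -31449915/35229116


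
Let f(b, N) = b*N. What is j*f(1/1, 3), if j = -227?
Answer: -681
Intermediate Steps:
f(b, N) = N*b
j*f(1/1, 3) = -681/1 = -681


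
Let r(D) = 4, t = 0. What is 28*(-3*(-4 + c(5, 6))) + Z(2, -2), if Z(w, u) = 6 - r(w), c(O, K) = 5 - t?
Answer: -82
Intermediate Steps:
c(O, K) = 5 (c(O, K) = 5 - 1*0 = 5 + 0 = 5)
Z(w, u) = 2 (Z(w, u) = 6 - 1*4 = 6 - 4 = 2)
28*(-3*(-4 + c(5, 6))) + Z(2, -2) = 28*(-3*(-4 + 5)) + 2 = 28*(-3*1) + 2 = 28*(-3) + 2 = -84 + 2 = -82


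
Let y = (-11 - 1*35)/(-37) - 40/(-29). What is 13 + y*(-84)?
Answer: -222427/1073 ≈ -207.29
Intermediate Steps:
y = 2814/1073 (y = (-11 - 35)*(-1/37) - 40*(-1/29) = -46*(-1/37) + 40/29 = 46/37 + 40/29 = 2814/1073 ≈ 2.6226)
13 + y*(-84) = 13 + (2814/1073)*(-84) = 13 - 236376/1073 = -222427/1073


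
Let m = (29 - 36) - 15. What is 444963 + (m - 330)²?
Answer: 568867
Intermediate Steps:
m = -22 (m = -7 - 15 = -22)
444963 + (m - 330)² = 444963 + (-22 - 330)² = 444963 + (-352)² = 444963 + 123904 = 568867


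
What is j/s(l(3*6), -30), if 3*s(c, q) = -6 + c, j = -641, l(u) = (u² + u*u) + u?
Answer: -641/220 ≈ -2.9136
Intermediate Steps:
l(u) = u + 2*u² (l(u) = (u² + u²) + u = 2*u² + u = u + 2*u²)
s(c, q) = -2 + c/3 (s(c, q) = (-6 + c)/3 = -2 + c/3)
j/s(l(3*6), -30) = -641/(-2 + ((3*6)*(1 + 2*(3*6)))/3) = -641/(-2 + (18*(1 + 2*18))/3) = -641/(-2 + (18*(1 + 36))/3) = -641/(-2 + (18*37)/3) = -641/(-2 + (⅓)*666) = -641/(-2 + 222) = -641/220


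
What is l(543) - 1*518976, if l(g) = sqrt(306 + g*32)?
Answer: -518976 + sqrt(17682) ≈ -5.1884e+5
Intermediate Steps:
l(g) = sqrt(306 + 32*g)
l(543) - 1*518976 = sqrt(306 + 32*543) - 1*518976 = sqrt(306 + 17376) - 518976 = sqrt(17682) - 518976 = -518976 + sqrt(17682)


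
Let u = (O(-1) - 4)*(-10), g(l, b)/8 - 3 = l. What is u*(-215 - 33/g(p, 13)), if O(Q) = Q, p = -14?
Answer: -42925/4 ≈ -10731.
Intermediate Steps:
g(l, b) = 24 + 8*l
u = 50 (u = (-1 - 4)*(-10) = -5*(-10) = 50)
u*(-215 - 33/g(p, 13)) = 50*(-215 - 33/(24 + 8*(-14))) = 50*(-215 - 33/(24 - 112)) = 50*(-215 - 33/(-88)) = 50*(-215 - 33*(-1/88)) = 50*(-215 + 3/8) = 50*(-1717/8) = -42925/4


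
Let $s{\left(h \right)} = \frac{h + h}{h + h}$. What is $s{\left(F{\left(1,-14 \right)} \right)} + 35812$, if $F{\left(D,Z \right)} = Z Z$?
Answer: $35813$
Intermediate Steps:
$F{\left(D,Z \right)} = Z^{2}$
$s{\left(h \right)} = 1$ ($s{\left(h \right)} = \frac{2 h}{2 h} = 2 h \frac{1}{2 h} = 1$)
$s{\left(F{\left(1,-14 \right)} \right)} + 35812 = 1 + 35812 = 35813$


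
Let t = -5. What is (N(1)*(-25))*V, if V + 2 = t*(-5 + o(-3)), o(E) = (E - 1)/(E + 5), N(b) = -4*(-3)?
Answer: -9900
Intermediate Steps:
N(b) = 12
o(E) = (-1 + E)/(5 + E)
V = 33 (V = -2 - 5*(-5 + (-1 - 3)/(5 - 3)) = -2 - 5*(-5 - 4/2) = -2 - 5*(-5 + (1/2)*(-4)) = -2 - 5*(-5 - 2) = -2 - 5*(-7) = -2 + 35 = 33)
(N(1)*(-25))*V = (12*(-25))*33 = -300*33 = -9900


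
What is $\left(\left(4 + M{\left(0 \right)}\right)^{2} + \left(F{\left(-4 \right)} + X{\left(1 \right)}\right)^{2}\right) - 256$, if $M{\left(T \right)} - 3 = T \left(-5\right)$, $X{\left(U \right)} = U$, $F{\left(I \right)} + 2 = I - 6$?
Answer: $-86$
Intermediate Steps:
$F{\left(I \right)} = -8 + I$ ($F{\left(I \right)} = -2 + \left(I - 6\right) = -2 + \left(-6 + I\right) = -8 + I$)
$M{\left(T \right)} = 3 - 5 T$ ($M{\left(T \right)} = 3 + T \left(-5\right) = 3 - 5 T$)
$\left(\left(4 + M{\left(0 \right)}\right)^{2} + \left(F{\left(-4 \right)} + X{\left(1 \right)}\right)^{2}\right) - 256 = \left(\left(4 + \left(3 - 0\right)\right)^{2} + \left(\left(-8 - 4\right) + 1\right)^{2}\right) - 256 = \left(\left(4 + \left(3 + 0\right)\right)^{2} + \left(-12 + 1\right)^{2}\right) - 256 = \left(\left(4 + 3\right)^{2} + \left(-11\right)^{2}\right) - 256 = \left(7^{2} + 121\right) - 256 = \left(49 + 121\right) - 256 = 170 - 256 = -86$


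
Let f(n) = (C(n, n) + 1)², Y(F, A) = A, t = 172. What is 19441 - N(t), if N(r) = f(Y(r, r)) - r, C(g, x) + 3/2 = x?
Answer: -39197/4 ≈ -9799.3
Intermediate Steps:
C(g, x) = -3/2 + x
f(n) = (-½ + n)² (f(n) = ((-3/2 + n) + 1)² = (-½ + n)²)
N(r) = -r + (-1 + 2*r)²/4 (N(r) = (-1 + 2*r)²/4 - r = -r + (-1 + 2*r)²/4)
19441 - N(t) = 19441 - (¼ + 172² - 2*172) = 19441 - (¼ + 29584 - 344) = 19441 - 1*116961/4 = 19441 - 116961/4 = -39197/4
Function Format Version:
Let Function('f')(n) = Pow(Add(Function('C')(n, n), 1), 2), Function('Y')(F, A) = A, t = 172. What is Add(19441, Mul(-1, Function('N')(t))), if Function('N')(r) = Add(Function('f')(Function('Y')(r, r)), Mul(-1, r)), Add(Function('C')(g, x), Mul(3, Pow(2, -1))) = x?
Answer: Rational(-39197, 4) ≈ -9799.3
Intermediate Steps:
Function('C')(g, x) = Add(Rational(-3, 2), x)
Function('f')(n) = Pow(Add(Rational(-1, 2), n), 2) (Function('f')(n) = Pow(Add(Add(Rational(-3, 2), n), 1), 2) = Pow(Add(Rational(-1, 2), n), 2))
Function('N')(r) = Add(Mul(-1, r), Mul(Rational(1, 4), Pow(Add(-1, Mul(2, r)), 2))) (Function('N')(r) = Add(Mul(Rational(1, 4), Pow(Add(-1, Mul(2, r)), 2)), Mul(-1, r)) = Add(Mul(-1, r), Mul(Rational(1, 4), Pow(Add(-1, Mul(2, r)), 2))))
Add(19441, Mul(-1, Function('N')(t))) = Add(19441, Mul(-1, Add(Rational(1, 4), Pow(172, 2), Mul(-2, 172)))) = Add(19441, Mul(-1, Add(Rational(1, 4), 29584, -344))) = Add(19441, Mul(-1, Rational(116961, 4))) = Add(19441, Rational(-116961, 4)) = Rational(-39197, 4)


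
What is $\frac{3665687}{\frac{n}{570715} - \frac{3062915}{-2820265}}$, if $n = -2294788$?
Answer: $- \frac{1180034161015098865}{944771748919} \approx -1.249 \cdot 10^{6}$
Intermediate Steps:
$\frac{3665687}{\frac{n}{570715} - \frac{3062915}{-2820265}} = \frac{3665687}{- \frac{2294788}{570715} - \frac{3062915}{-2820265}} = \frac{3665687}{\left(-2294788\right) \frac{1}{570715} - - \frac{612583}{564053}} = \frac{3665687}{- \frac{2294788}{570715} + \frac{612583}{564053}} = \frac{3665687}{- \frac{944771748919}{321913507895}} = 3665687 \left(- \frac{321913507895}{944771748919}\right) = - \frac{1180034161015098865}{944771748919}$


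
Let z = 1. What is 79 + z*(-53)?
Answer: 26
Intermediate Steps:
79 + z*(-53) = 79 + 1*(-53) = 79 - 53 = 26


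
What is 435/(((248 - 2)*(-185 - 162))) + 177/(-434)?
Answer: -1274822/3087259 ≈ -0.41293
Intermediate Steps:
435/(((248 - 2)*(-185 - 162))) + 177/(-434) = 435/((246*(-347))) + 177*(-1/434) = 435/(-85362) - 177/434 = 435*(-1/85362) - 177/434 = -145/28454 - 177/434 = -1274822/3087259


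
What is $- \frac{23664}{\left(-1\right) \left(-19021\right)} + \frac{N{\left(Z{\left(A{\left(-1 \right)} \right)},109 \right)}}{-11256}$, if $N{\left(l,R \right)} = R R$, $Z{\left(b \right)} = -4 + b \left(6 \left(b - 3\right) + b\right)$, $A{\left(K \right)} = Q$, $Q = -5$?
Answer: $- \frac{492350485}{214100376} \approx -2.2996$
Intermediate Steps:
$A{\left(K \right)} = -5$
$Z{\left(b \right)} = -4 + b \left(-18 + 7 b\right)$ ($Z{\left(b \right)} = -4 + b \left(6 \left(-3 + b\right) + b\right) = -4 + b \left(\left(-18 + 6 b\right) + b\right) = -4 + b \left(-18 + 7 b\right)$)
$N{\left(l,R \right)} = R^{2}$
$- \frac{23664}{\left(-1\right) \left(-19021\right)} + \frac{N{\left(Z{\left(A{\left(-1 \right)} \right)},109 \right)}}{-11256} = - \frac{23664}{\left(-1\right) \left(-19021\right)} + \frac{109^{2}}{-11256} = - \frac{23664}{19021} + 11881 \left(- \frac{1}{11256}\right) = \left(-23664\right) \frac{1}{19021} - \frac{11881}{11256} = - \frac{23664}{19021} - \frac{11881}{11256} = - \frac{492350485}{214100376}$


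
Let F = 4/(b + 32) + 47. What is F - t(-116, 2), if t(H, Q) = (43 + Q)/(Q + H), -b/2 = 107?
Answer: 163815/3458 ≈ 47.373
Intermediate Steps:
b = -214 (b = -2*107 = -214)
t(H, Q) = (43 + Q)/(H + Q)
F = 4275/91 (F = 4/(-214 + 32) + 47 = 4/(-182) + 47 = 4*(-1/182) + 47 = -2/91 + 47 = 4275/91 ≈ 46.978)
F - t(-116, 2) = 4275/91 - (43 + 2)/(-116 + 2) = 4275/91 - 45/(-114) = 4275/91 - (-1)*45/114 = 4275/91 - 1*(-15/38) = 4275/91 + 15/38 = 163815/3458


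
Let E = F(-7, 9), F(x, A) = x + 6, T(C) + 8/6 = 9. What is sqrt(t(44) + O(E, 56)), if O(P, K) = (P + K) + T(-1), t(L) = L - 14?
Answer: sqrt(834)/3 ≈ 9.6264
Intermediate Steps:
T(C) = 23/3 (T(C) = -4/3 + 9 = 23/3)
t(L) = -14 + L
F(x, A) = 6 + x
E = -1 (E = 6 - 7 = -1)
O(P, K) = 23/3 + K + P (O(P, K) = (P + K) + 23/3 = (K + P) + 23/3 = 23/3 + K + P)
sqrt(t(44) + O(E, 56)) = sqrt((-14 + 44) + (23/3 + 56 - 1)) = sqrt(30 + 188/3) = sqrt(278/3) = sqrt(834)/3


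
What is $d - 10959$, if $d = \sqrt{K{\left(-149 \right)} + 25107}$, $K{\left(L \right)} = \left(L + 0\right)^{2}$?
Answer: $-10959 + 2 \sqrt{11827} \approx -10742.0$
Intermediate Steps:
$K{\left(L \right)} = L^{2}$
$d = 2 \sqrt{11827}$ ($d = \sqrt{\left(-149\right)^{2} + 25107} = \sqrt{22201 + 25107} = \sqrt{47308} = 2 \sqrt{11827} \approx 217.5$)
$d - 10959 = 2 \sqrt{11827} - 10959 = -10959 + 2 \sqrt{11827}$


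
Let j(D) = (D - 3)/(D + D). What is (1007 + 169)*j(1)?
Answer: -1176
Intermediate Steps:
j(D) = (-3 + D)/(2*D) (j(D) = (-3 + D)/((2*D)) = (-3 + D)*(1/(2*D)) = (-3 + D)/(2*D))
(1007 + 169)*j(1) = (1007 + 169)*((1/2)*(-3 + 1)/1) = 1176*((1/2)*1*(-2)) = 1176*(-1) = -1176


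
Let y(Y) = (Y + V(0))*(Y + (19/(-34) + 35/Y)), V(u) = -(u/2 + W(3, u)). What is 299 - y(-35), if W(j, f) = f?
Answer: -33339/34 ≈ -980.56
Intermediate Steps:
V(u) = -3*u/2 (V(u) = -(u/2 + u) = -3*u/2)
y(Y) = Y*(-19/34 + Y + 35/Y) (y(Y) = (Y - 3/2*0)*(Y + (19/(-34) + 35/Y)) = (Y + 0)*(Y + (19*(-1/34) + 35/Y)) = Y*(Y + (-19/34 + 35/Y)) = Y*(-19/34 + Y + 35/Y))
299 - y(-35) = 299 - (35 + (-35)² - 19/34*(-35)) = 299 - (35 + 1225 + 665/34) = 299 - 1*43505/34 = 299 - 43505/34 = -33339/34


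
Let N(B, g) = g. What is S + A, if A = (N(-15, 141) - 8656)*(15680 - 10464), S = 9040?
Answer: -44405200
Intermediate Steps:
A = -44414240 (A = (141 - 8656)*(15680 - 10464) = -8515*5216 = -44414240)
S + A = 9040 - 44414240 = -44405200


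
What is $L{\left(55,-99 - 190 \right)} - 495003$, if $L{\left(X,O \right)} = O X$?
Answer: $-510898$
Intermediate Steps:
$L{\left(55,-99 - 190 \right)} - 495003 = \left(-99 - 190\right) 55 - 495003 = \left(-289\right) 55 - 495003 = -15895 - 495003 = -510898$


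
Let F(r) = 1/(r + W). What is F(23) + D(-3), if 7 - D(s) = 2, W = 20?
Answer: 216/43 ≈ 5.0233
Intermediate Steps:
F(r) = 1/(20 + r) (F(r) = 1/(r + 20) = 1/(20 + r))
D(s) = 5 (D(s) = 7 - 1*2 = 7 - 2 = 5)
F(23) + D(-3) = 1/(20 + 23) + 5 = 1/43 + 5 = 216/43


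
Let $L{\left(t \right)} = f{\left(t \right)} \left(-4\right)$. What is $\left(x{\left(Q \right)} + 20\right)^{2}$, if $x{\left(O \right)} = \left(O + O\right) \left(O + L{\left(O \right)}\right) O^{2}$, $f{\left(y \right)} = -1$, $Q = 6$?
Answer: $18835600$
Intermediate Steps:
$L{\left(t \right)} = 4$ ($L{\left(t \right)} = \left(-1\right) \left(-4\right) = 4$)
$x{\left(O \right)} = 2 O^{3} \left(4 + O\right)$ ($x{\left(O \right)} = \left(O + O\right) \left(O + 4\right) O^{2} = 2 O \left(4 + O\right) O^{2} = 2 O^{3} \left(4 + O\right)$)
$\left(x{\left(Q \right)} + 20\right)^{2} = \left(2 \cdot 6^{3} \left(4 + 6\right) + 20\right)^{2} = \left(2 \cdot 216 \cdot 10 + 20\right)^{2} = \left(4320 + 20\right)^{2} = 4340^{2} = 18835600$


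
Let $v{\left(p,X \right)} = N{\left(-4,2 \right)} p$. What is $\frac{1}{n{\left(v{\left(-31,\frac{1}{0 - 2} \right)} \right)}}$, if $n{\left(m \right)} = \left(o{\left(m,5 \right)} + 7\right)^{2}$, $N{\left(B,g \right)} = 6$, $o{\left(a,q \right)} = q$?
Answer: $\frac{1}{144} \approx 0.0069444$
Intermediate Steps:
$v{\left(p,X \right)} = 6 p$
$n{\left(m \right)} = 144$ ($n{\left(m \right)} = \left(5 + 7\right)^{2} = 12^{2} = 144$)
$\frac{1}{n{\left(v{\left(-31,\frac{1}{0 - 2} \right)} \right)}} = \frac{1}{144}$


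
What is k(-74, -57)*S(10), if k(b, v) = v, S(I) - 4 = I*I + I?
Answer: -6498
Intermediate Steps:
S(I) = 4 + I + I² (S(I) = 4 + (I*I + I) = 4 + (I² + I) = 4 + (I + I²) = 4 + I + I²)
k(-74, -57)*S(10) = -57*(4 + 10 + 10²) = -57*(4 + 10 + 100) = -57*114 = -6498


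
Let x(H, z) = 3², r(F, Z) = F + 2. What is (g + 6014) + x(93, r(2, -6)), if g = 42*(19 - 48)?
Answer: 4805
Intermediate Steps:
g = -1218 (g = 42*(-29) = -1218)
r(F, Z) = 2 + F
x(H, z) = 9
(g + 6014) + x(93, r(2, -6)) = (-1218 + 6014) + 9 = 4796 + 9 = 4805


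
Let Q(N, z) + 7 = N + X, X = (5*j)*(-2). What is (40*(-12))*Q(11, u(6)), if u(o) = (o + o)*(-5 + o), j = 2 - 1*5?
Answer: -16320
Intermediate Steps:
j = -3 (j = 2 - 5 = -3)
X = 30 (X = (5*(-3))*(-2) = -15*(-2) = 30)
u(o) = 2*o*(-5 + o) (u(o) = (2*o)*(-5 + o) = 2*o*(-5 + o))
Q(N, z) = 23 + N (Q(N, z) = -7 + (N + 30) = -7 + (30 + N) = 23 + N)
(40*(-12))*Q(11, u(6)) = (40*(-12))*(23 + 11) = -480*34 = -16320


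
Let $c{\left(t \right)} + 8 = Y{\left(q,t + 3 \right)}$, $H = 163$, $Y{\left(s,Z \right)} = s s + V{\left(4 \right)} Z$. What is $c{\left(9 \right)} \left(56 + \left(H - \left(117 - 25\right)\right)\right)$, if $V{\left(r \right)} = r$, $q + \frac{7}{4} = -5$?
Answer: $\frac{173863}{16} \approx 10866.0$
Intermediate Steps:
$q = - \frac{27}{4}$ ($q = - \frac{7}{4} - 5 = - \frac{27}{4} \approx -6.75$)
$Y{\left(s,Z \right)} = s^{2} + 4 Z$ ($Y{\left(s,Z \right)} = s s + 4 Z = s^{2} + 4 Z$)
$c{\left(t \right)} = \frac{793}{16} + 4 t$ ($c{\left(t \right)} = -8 + \left(\left(- \frac{27}{4}\right)^{2} + 4 \left(t + 3\right)\right) = -8 + \left(\frac{729}{16} + 4 \left(3 + t\right)\right) = -8 + \left(\frac{729}{16} + \left(12 + 4 t\right)\right) = -8 + \left(\frac{921}{16} + 4 t\right) = \frac{793}{16} + 4 t$)
$c{\left(9 \right)} \left(56 + \left(H - \left(117 - 25\right)\right)\right) = \left(\frac{793}{16} + 4 \cdot 9\right) \left(56 + \left(163 - \left(117 - 25\right)\right)\right) = \left(\frac{793}{16} + 36\right) \left(56 + \left(163 - 92\right)\right) = \frac{1369 \left(56 + \left(163 - 92\right)\right)}{16} = \frac{1369 \left(56 + 71\right)}{16} = \frac{1369}{16} \cdot 127 = \frac{173863}{16}$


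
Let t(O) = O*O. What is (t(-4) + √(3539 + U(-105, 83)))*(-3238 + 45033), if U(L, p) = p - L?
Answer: 668720 + 41795*√3727 ≈ 3.2203e+6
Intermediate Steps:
t(O) = O²
(t(-4) + √(3539 + U(-105, 83)))*(-3238 + 45033) = ((-4)² + √(3539 + (83 - 1*(-105))))*(-3238 + 45033) = (16 + √(3539 + (83 + 105)))*41795 = (16 + √(3539 + 188))*41795 = (16 + √3727)*41795 = 668720 + 41795*√3727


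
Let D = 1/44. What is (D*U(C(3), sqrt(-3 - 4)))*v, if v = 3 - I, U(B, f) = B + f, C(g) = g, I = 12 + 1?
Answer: -15/22 - 5*I*sqrt(7)/22 ≈ -0.68182 - 0.60131*I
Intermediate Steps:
I = 13
D = 1/44 ≈ 0.022727
v = -10 (v = 3 - 1*13 = 3 - 13 = -10)
(D*U(C(3), sqrt(-3 - 4)))*v = ((3 + sqrt(-3 - 4))/44)*(-10) = ((3 + sqrt(-7))/44)*(-10) = ((3 + I*sqrt(7))/44)*(-10) = (3/44 + I*sqrt(7)/44)*(-10) = -15/22 - 5*I*sqrt(7)/22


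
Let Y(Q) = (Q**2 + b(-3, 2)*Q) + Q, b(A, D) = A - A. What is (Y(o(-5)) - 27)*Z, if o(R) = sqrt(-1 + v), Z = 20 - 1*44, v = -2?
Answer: 720 - 24*I*sqrt(3) ≈ 720.0 - 41.569*I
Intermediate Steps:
Z = -24 (Z = 20 - 44 = -24)
b(A, D) = 0
o(R) = I*sqrt(3) (o(R) = sqrt(-1 - 2) = sqrt(-3) = I*sqrt(3))
Y(Q) = Q + Q**2 (Y(Q) = (Q**2 + 0*Q) + Q = (Q**2 + 0) + Q = Q**2 + Q = Q + Q**2)
(Y(o(-5)) - 27)*Z = ((I*sqrt(3))*(1 + I*sqrt(3)) - 27)*(-24) = (I*sqrt(3)*(1 + I*sqrt(3)) - 27)*(-24) = (-27 + I*sqrt(3)*(1 + I*sqrt(3)))*(-24) = 648 - 24*I*sqrt(3)*(1 + I*sqrt(3))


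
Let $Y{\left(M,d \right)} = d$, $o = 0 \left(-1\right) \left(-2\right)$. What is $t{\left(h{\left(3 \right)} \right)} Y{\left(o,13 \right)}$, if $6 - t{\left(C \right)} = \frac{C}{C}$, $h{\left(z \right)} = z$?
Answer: $65$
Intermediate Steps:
$t{\left(C \right)} = 5$ ($t{\left(C \right)} = 6 - \frac{C}{C} = 6 - 1 = 5$)
$o = 0$ ($o = 0 \left(-2\right) = 0$)
$t{\left(h{\left(3 \right)} \right)} Y{\left(o,13 \right)} = 5 \cdot 13 = 65$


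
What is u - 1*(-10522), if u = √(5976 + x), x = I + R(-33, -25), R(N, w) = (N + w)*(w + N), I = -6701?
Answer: 10522 + √2639 ≈ 10573.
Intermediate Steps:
R(N, w) = (N + w)² (R(N, w) = (N + w)*(N + w) = (N + w)²)
x = -3337 (x = -6701 + (-33 - 25)² = -6701 + (-58)² = -6701 + 3364 = -3337)
u = √2639 (u = √(5976 - 3337) = √2639 ≈ 51.371)
u - 1*(-10522) = √2639 - 1*(-10522) = √2639 + 10522 = 10522 + √2639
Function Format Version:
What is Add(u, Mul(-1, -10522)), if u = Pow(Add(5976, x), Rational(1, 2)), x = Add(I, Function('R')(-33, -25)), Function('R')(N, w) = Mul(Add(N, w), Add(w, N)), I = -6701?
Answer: Add(10522, Pow(2639, Rational(1, 2))) ≈ 10573.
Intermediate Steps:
Function('R')(N, w) = Pow(Add(N, w), 2) (Function('R')(N, w) = Mul(Add(N, w), Add(N, w)) = Pow(Add(N, w), 2))
x = -3337 (x = Add(-6701, Pow(Add(-33, -25), 2)) = Add(-6701, Pow(-58, 2)) = Add(-6701, 3364) = -3337)
u = Pow(2639, Rational(1, 2)) (u = Pow(Add(5976, -3337), Rational(1, 2)) = Pow(2639, Rational(1, 2)) ≈ 51.371)
Add(u, Mul(-1, -10522)) = Add(Pow(2639, Rational(1, 2)), Mul(-1, -10522)) = Add(Pow(2639, Rational(1, 2)), 10522) = Add(10522, Pow(2639, Rational(1, 2)))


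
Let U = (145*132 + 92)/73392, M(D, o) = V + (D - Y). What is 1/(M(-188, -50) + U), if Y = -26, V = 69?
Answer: -4587/425389 ≈ -0.010783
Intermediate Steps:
M(D, o) = 95 + D (M(D, o) = 69 + (D - 1*(-26)) = 69 + (D + 26) = 69 + (26 + D) = 95 + D)
U = 1202/4587 (U = (19140 + 92)*(1/73392) = 19232*(1/73392) = 1202/4587 ≈ 0.26204)
1/(M(-188, -50) + U) = 1/((95 - 188) + 1202/4587) = 1/(-93 + 1202/4587) = 1/(-425389/4587) = -4587/425389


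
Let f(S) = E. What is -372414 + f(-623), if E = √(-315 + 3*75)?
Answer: -372414 + 3*I*√10 ≈ -3.7241e+5 + 9.4868*I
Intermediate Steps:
E = 3*I*√10 (E = √(-315 + 225) = √(-90) = 3*I*√10 ≈ 9.4868*I)
f(S) = 3*I*√10
-372414 + f(-623) = -372414 + 3*I*√10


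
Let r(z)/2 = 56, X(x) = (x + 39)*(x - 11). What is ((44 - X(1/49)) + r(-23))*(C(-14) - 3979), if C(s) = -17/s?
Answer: -39071736534/16807 ≈ -2.3247e+6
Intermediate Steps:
X(x) = (-11 + x)*(39 + x) (X(x) = (39 + x)*(-11 + x) = (-11 + x)*(39 + x))
r(z) = 112 (r(z) = 2*56 = 112)
((44 - X(1/49)) + r(-23))*(C(-14) - 3979) = ((44 - (-429 + (1/49)**2 + 28/49)) + 112)*(-17/(-14) - 3979) = ((44 - (-429 + (1/49)**2 + 28*(1/49))) + 112)*(-17*(-1/14) - 3979) = ((44 - (-429 + 1/2401 + 4/7)) + 112)*(17/14 - 3979) = ((44 - 1*(-1028656/2401)) + 112)*(-55689/14) = ((44 + 1028656/2401) + 112)*(-55689/14) = (1134300/2401 + 112)*(-55689/14) = (1403212/2401)*(-55689/14) = -39071736534/16807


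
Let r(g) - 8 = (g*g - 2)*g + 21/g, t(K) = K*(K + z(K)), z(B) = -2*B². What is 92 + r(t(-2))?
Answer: 161221/20 ≈ 8061.0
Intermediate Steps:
t(K) = K*(K - 2*K²)
r(g) = 8 + 21/g + g*(-2 + g²) (r(g) = 8 + ((g*g - 2)*g + 21/g) = 8 + ((g² - 2)*g + 21/g) = 8 + ((-2 + g²)*g + 21/g) = 8 + (g*(-2 + g²) + 21/g) = 8 + (21/g + g*(-2 + g²)) = 8 + 21/g + g*(-2 + g²))
92 + r(t(-2)) = 92 + (8 + ((-2)²*(1 - 2*(-2)))³ - 2*(-2)²*(1 - 2*(-2)) + 21/(((-2)²*(1 - 2*(-2))))) = 92 + (8 + (4*(1 + 4))³ - 8*(1 + 4) + 21/((4*(1 + 4)))) = 92 + (8 + (4*5)³ - 8*5 + 21/((4*5))) = 92 + (8 + 20³ - 2*20 + 21/20) = 92 + (8 + 8000 - 40 + 21*(1/20)) = 92 + (8 + 8000 - 40 + 21/20) = 92 + 159381/20 = 161221/20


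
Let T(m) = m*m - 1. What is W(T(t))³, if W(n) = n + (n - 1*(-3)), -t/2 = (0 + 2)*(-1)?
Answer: 35937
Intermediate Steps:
t = 4 (t = -2*(0 + 2)*(-1) = -4*(-1) = -2*(-2) = 4)
T(m) = -1 + m² (T(m) = m² - 1 = -1 + m²)
W(n) = 3 + 2*n (W(n) = n + (n + 3) = n + (3 + n) = 3 + 2*n)
W(T(t))³ = (3 + 2*(-1 + 4²))³ = (3 + 2*(-1 + 16))³ = (3 + 2*15)³ = (3 + 30)³ = 33³ = 35937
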